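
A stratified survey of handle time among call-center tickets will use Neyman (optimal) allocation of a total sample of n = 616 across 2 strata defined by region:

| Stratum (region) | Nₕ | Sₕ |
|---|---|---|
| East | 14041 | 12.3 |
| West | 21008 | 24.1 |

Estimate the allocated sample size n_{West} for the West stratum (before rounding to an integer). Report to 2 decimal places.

Neyman allocation: nₕ = n·NₕSₕ / Σⱼ NⱼSⱼ.
Σ NⱼSⱼ = 14041·12.3 + 21008·24.1 = 678997.1.
n_{West} = 616·21008·24.1 / 678997.1 = 459.32.

459.32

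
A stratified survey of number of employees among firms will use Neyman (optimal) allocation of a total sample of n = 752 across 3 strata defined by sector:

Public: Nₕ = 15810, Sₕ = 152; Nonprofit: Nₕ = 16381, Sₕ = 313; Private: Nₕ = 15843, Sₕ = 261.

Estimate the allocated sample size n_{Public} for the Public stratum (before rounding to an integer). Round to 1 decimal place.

154.9

Neyman allocation: nₕ = n·NₕSₕ / Σⱼ NⱼSⱼ.
Σ NⱼSⱼ = 15810·152 + 16381·313 + 15843·261 = 1.1665396 × 10^7.
n_{Public} = 752·15810·152 / (1.1665396 × 10^7) = 154.9.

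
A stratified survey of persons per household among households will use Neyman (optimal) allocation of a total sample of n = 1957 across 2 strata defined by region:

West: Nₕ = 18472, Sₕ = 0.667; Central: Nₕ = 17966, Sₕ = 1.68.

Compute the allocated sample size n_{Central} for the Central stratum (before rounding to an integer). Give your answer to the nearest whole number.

Neyman allocation: nₕ = n·NₕSₕ / Σⱼ NⱼSⱼ.
Σ NⱼSⱼ = 18472·0.667 + 17966·1.68 = 42503.704.
n_{Central} = 1957·17966·1.68 / 42503.704 = 1390.

1390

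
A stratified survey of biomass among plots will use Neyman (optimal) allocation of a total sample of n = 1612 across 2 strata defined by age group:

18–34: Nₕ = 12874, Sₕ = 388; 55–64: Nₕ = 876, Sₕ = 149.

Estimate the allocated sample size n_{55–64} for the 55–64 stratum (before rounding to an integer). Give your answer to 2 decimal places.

Neyman allocation: nₕ = n·NₕSₕ / Σⱼ NⱼSⱼ.
Σ NⱼSⱼ = 12874·388 + 876·149 = 5.125636 × 10^6.
n_{55–64} = 1612·876·149 / (5.125636 × 10^6) = 41.05.

41.05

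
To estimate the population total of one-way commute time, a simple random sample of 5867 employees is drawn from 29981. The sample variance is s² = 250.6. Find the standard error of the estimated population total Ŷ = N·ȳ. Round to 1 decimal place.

5557.0

Var(Ŷ) = N²·Var(ȳ) = N²·(1 − n/N)·s²/n.
f = 5867/29981 = 0.19569060; Var(ȳ) = 0.80430940·250.6/5867 = 0.034354855.
Var(Ŷ) = 29981² · 0.034354855 = 3.0880217 × 10^7.
SE(Ŷ) = √(3.0880217 × 10^7) = 5557.0.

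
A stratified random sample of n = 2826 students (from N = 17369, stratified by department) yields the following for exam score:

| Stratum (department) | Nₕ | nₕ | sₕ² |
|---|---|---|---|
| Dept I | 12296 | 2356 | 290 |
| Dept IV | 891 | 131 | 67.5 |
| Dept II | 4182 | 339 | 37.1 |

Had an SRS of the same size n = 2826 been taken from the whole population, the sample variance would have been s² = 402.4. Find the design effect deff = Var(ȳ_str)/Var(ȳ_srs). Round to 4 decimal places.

0.4769

Var(ȳ_str) = Σ Wₕ²(1−fₕ)sₕ²/nₕ with Wₕ = Nₕ/17369:
  Dept I: (12296/17369)²·(1−2356/12296)·290/2356 = 0.049868157
  Dept IV: (891/17369)²·(1−131/891)·67.5/131 = 0.0011565759
  Dept II: (4182/17369)²·(1−339/4182)·37.1/339 = 0.0058301401
  → Var(ȳ_str) = 0.056854873.
Var(ȳ_srs) = (1 − 2826/17369)·402.4/2826 = 0.11922436.
deff = 0.056854873 / 0.11922436 = 0.4769.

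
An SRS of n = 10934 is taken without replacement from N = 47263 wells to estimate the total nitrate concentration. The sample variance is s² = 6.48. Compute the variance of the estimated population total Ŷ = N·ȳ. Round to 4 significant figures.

1.018 × 10^6

Var(Ŷ) = N²·Var(ȳ) = N²·(1 − n/N)·s²/n.
f = 10934/47263 = 0.23134376; Var(ȳ) = 0.76865624·6.48/10934 = 4.5554165 × 10^-4.
Var(Ŷ) = 47263² · (4.5554165 × 10^-4) = 1.0175849 × 10^6.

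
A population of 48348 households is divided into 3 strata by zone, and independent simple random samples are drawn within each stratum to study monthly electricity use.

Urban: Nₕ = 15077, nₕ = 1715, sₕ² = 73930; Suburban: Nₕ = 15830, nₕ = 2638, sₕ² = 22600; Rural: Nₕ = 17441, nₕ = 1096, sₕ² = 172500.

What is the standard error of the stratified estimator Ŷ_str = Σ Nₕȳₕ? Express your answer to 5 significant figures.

Var(Ŷ_str) = Σₕ Nₕ²(1 − fₕ)sₕ²/nₕ.
Urban: 15077²·(1 − 1715/15077)·73930/1715 = 8.6844633 × 10^9.
Suburban: 15830²·(1 − 2638/15830)·22600/2638 = 1.7890612 × 10^9.
Rural: 17441²·(1 − 1096/17441)·172500/1096 = 4.4867808 × 10^10.
Sum = 5.5341333 × 10^10.
SE = √(5.5341333 × 10^10) = 235250.

235250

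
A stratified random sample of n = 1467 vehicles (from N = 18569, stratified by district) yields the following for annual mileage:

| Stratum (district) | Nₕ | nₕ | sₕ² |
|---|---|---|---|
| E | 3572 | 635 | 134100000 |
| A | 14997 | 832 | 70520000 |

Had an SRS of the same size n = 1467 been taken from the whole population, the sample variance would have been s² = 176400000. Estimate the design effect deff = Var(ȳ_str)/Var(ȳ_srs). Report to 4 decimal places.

Var(ȳ_str) = Σ Wₕ²(1−fₕ)sₕ²/nₕ with Wₕ = Nₕ/18569:
  E: (3572/18569)²·(1−635/3572)·134100000/635 = 6425.3001
  A: (14997/18569)²·(1−832/14997)·70520000/832 = 52219.525
  → Var(ȳ_str) = 58644.825.
Var(ȳ_srs) = (1 − 1467/18569)·176400000/1467 = 110745.69.
deff = 58644.825 / 110745.69 = 0.5295.

0.5295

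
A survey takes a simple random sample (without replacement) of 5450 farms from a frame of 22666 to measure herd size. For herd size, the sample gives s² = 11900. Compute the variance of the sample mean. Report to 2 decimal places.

Under SRS without replacement, Var(ȳ) = (1 − f)·s²/n with f = n/N = 5450/22666 = 0.24044825.
Var(ȳ) = (1 − 0.24044825)·11900/5450 = 0.75955175·2.1834862 = 1.6584708.

1.66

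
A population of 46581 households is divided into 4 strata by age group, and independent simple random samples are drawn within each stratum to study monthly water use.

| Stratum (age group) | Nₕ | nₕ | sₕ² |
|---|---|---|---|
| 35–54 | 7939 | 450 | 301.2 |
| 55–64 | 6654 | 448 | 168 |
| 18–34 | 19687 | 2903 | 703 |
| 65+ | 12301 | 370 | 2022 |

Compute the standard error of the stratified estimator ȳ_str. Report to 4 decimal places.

Var(ȳ_str) = Σₕ Wₕ²(1 − fₕ)sₕ²/nₕ with Wₕ = Nₕ/N, N = 46581.
35–54: Wₕ = 0.17043430; term = 0.17043430²·(1 − 0.05668220)·301.2/450 = 0.018340639.
55–64: Wₕ = 0.14284794; term = 0.14284794²·(1 − 0.06732792)·168/448 = 0.0071368771.
18–34: Wₕ = 0.42264013; term = 0.42264013²·(1 − 0.14745771)·703/2903 = 0.036877858.
65+: Wₕ = 0.26407763; term = 0.26407763²·(1 − 0.03007886)·2022/370 = 0.3696401.
Sum = 0.43199547.
SE = √(0.43199547) = 0.6573.

0.6573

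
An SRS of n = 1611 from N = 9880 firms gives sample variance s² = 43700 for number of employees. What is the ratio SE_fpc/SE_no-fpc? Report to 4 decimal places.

0.9148

f = n/N = 1611/9880 = 0.16305668.
SE_no-fpc = √(s²/n) = 5.2082635; SE_fpc = √((1−f)s²/n) = 4.7647594.
Ratio = √(1−f) = 0.91484606.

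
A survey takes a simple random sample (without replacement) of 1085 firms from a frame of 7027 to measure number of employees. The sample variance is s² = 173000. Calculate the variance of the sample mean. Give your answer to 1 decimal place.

134.8

Under SRS without replacement, Var(ȳ) = (1 − f)·s²/n with f = n/N = 1085/7027 = 0.15440444.
Var(ȳ) = (1 − 0.15440444)·173000/1085 = 0.84559556·159.447 = 134.82768.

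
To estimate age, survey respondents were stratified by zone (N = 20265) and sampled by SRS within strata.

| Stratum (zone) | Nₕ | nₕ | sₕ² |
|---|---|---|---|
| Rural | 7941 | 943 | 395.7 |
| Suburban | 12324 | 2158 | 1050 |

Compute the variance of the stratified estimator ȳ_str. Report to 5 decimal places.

0.20522

Var(ȳ_str) = Σₕ Wₕ²(1 − fₕ)sₕ²/nₕ with Wₕ = Nₕ/N, N = 20265.
Rural: Wₕ = 0.39185788; term = 0.39185788²·(1 − 0.11875079)·395.7/943 = 0.056781946.
Suburban: Wₕ = 0.60814212; term = 0.60814212²·(1 − 0.17510549)·1050/2158 = 0.14843846.
Sum = 0.20522041.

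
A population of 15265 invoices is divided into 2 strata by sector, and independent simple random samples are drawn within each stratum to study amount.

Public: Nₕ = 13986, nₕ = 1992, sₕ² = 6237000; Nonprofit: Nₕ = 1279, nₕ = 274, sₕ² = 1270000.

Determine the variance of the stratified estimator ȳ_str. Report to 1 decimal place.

Var(ȳ_str) = Σₕ Wₕ²(1 − fₕ)sₕ²/nₕ with Wₕ = Nₕ/N, N = 15265.
Public: Wₕ = 0.91621356; term = 0.91621356²·(1 − 0.14242814)·6237000/1992 = 2253.9816.
Nonprofit: Wₕ = 0.08378644; term = 0.08378644²·(1 − 0.21422987)·1270000/274 = 25.567964.
Sum = 2279.5496.

2279.5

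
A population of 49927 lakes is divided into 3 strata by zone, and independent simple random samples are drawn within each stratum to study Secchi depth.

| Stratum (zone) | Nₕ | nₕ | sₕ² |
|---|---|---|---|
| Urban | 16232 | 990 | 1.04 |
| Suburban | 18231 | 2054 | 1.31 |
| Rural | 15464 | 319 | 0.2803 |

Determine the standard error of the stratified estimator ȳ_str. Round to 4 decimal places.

0.0162

Var(ȳ_str) = Σₕ Wₕ²(1 − fₕ)sₕ²/nₕ with Wₕ = Nₕ/N, N = 49927.
Urban: Wₕ = 0.32511467; term = 0.32511467²·(1 − 0.06099064)·1.04/990 = 1.0426564 × 10^-4.
Suburban: Wₕ = 0.36515312; term = 0.36515312²·(1 − 0.11266524)·1.31/2054 = 7.5458539 × 10^-5.
Rural: Wₕ = 0.30973221; term = 0.30973221²·(1 − 0.02062856)·0.2803/319 = 8.2556751 × 10^-5.
Sum = 2.6228093 × 10^-4.
SE = √(2.6228093 × 10^-4) = 0.0162.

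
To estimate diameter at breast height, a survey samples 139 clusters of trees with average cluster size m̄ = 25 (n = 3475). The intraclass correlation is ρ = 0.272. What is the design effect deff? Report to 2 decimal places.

deff = 1 + (25 − 1)·0.272 = 1 + 6.528 = 7.528.

7.53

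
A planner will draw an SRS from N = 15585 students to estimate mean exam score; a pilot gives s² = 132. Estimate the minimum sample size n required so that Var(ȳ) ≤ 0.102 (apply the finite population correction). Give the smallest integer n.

Without fpc, n₀ = s²/D = 132/0.102 = 1294.1176.
With fpc, (1 − n/N)·s²/n ≤ D requires n ≥ n₀/(1 + n₀/N) = 1294.1176/(1 + 1294.1176/15585) = 1194.8979.
Rounding up, n = 1195.

1195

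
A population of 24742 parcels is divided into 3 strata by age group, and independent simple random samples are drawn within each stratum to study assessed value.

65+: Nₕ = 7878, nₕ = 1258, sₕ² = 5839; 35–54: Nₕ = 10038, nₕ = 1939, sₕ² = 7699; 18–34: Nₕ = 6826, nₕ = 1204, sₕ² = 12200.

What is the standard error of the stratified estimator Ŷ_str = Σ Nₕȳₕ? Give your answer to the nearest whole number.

Var(Ŷ_str) = Σₕ Nₕ²(1 − fₕ)sₕ²/nₕ.
65+: 7878²·(1 − 1258/7878)·5839/1258 = 2.4206489 × 10^8.
35–54: 10038²·(1 − 1939/10038)·7699/1939 = 3.2280117 × 10^8.
18–34: 6826²·(1 − 1204/6826)·12200/1204 = 3.8885749 × 10^8.
Sum = 9.5372355 × 10^8.
SE = √(9.5372355 × 10^8) = 30882.

30882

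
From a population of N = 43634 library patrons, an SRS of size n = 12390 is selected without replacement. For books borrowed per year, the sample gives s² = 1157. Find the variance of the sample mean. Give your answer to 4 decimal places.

0.0669

Under SRS without replacement, Var(ȳ) = (1 − f)·s²/n with f = n/N = 12390/43634 = 0.28395288.
Var(ȳ) = (1 − 0.28395288)·1157/12390 = 0.71604712·0.093381759 = 0.06686574.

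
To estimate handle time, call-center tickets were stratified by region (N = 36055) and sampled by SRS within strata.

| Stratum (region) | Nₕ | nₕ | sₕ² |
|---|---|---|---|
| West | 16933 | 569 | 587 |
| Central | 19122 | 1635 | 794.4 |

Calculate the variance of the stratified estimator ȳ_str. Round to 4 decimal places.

0.3449

Var(ȳ_str) = Σₕ Wₕ²(1 − fₕ)sₕ²/nₕ with Wₕ = Nₕ/N, N = 36055.
West: Wₕ = 0.46964360; term = 0.46964360²·(1 − 0.03360302)·587/569 = 0.21989645.
Central: Wₕ = 0.53035640; term = 0.53035640²·(1 − 0.08550361)·794.4/1635 = 0.12497959.
Sum = 0.34487604.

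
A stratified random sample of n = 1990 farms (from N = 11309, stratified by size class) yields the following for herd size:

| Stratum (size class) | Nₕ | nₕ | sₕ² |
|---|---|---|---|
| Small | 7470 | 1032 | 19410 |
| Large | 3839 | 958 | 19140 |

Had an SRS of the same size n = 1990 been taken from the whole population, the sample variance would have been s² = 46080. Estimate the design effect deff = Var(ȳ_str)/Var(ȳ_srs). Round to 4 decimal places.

0.4612

Var(ȳ_str) = Σ Wₕ²(1−fₕ)sₕ²/nₕ with Wₕ = Nₕ/11309:
  Small: (7470/11309)²·(1−1032/7470)·19410/1032 = 7.0724356
  Large: (3839/11309)²·(1−958/3839)·19140/958 = 1.7277838
  → Var(ȳ_str) = 8.8002194.
Var(ȳ_srs) = (1 − 1990/11309)·46080/1990 = 19.081148.
deff = 8.8002194 / 19.081148 = 0.4612.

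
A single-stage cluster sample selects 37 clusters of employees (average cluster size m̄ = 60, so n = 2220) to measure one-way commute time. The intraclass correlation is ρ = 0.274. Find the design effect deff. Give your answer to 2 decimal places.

17.17

deff = 1 + (60 − 1)·0.274 = 1 + 16.166 = 17.166.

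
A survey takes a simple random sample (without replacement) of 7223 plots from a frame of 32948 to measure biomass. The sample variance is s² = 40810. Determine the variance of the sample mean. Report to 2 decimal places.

4.41

Under SRS without replacement, Var(ȳ) = (1 − f)·s²/n with f = n/N = 7223/32948 = 0.21922423.
Var(ȳ) = (1 − 0.21922423)·40810/7223 = 0.78077577·5.6500069 = 4.4113885.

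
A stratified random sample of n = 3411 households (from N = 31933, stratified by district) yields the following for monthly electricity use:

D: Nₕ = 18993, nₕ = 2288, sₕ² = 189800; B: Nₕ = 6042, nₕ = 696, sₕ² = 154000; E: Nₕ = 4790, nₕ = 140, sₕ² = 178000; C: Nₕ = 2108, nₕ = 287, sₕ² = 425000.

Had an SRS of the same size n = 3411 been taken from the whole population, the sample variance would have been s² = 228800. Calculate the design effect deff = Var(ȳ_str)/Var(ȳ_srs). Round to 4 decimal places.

1.1044

Var(ȳ_str) = Σ Wₕ²(1−fₕ)sₕ²/nₕ with Wₕ = Nₕ/31933:
  D: (18993/31933)²·(1−2288/18993)·189800/2288 = 25.81076
  B: (6042/31933)²·(1−696/6042)·154000/696 = 7.0087685
  E: (4790/31933)²·(1−140/4790)·178000/140 = 27.771606
  C: (2108/31933)²·(1−287/2108)·425000/287 = 5.5745285
  → Var(ȳ_str) = 66.165663.
Var(ȳ_srs) = (1 − 3411/31933)·228800/3411 = 59.912102.
deff = 66.165663 / 59.912102 = 1.1044.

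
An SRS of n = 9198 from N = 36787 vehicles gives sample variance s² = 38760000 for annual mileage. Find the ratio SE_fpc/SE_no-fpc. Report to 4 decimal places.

f = n/N = 9198/36787 = 0.25003398.
SE_no-fpc = √(s²/n) = 64.915018; SE_fpc = √((1−f)s²/n) = 56.216781.
Ratio = √(1−f) = 0.86600579.

0.8660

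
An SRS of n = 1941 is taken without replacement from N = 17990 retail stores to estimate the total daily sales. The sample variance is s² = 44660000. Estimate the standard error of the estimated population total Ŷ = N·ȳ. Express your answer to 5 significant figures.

2.5774 × 10^6

Var(Ŷ) = N²·Var(ȳ) = N²·(1 − n/N)·s²/n.
f = 1941/17990 = 0.10789327; Var(ȳ) = 0.89210673·44660000/1941 = 20526.268.
Var(Ŷ) = 17990² · 20526.268 = 6.6431234 × 10^12.
SE(Ŷ) = √(6.6431234 × 10^12) = 2.5774 × 10^6.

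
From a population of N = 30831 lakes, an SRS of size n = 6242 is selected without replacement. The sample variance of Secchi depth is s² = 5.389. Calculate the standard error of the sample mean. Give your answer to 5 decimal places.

Under SRS without replacement, Var(ȳ) = (1 − f)·s²/n with f = n/N = 6242/30831 = 0.20245856.
Var(ȳ) = (1 − 0.20245856)·5.389/6242 = 0.79754144·8.6334508 × 10^-4 = 6.8855348 × 10^-4.
SE(ȳ) = √(6.8855348 × 10^-4) = 0.02624.

0.02624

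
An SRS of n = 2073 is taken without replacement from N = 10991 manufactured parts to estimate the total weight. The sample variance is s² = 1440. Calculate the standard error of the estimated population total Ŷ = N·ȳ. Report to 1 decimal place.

8251.5

Var(Ŷ) = N²·Var(ȳ) = N²·(1 − n/N)·s²/n.
f = 2073/10991 = 0.18860886; Var(ȳ) = 0.81139114·1440/2073 = 0.56362916.
Var(Ŷ) = 10991² · 0.56362916 = 6.8087575 × 10^7.
SE(Ŷ) = √(6.8087575 × 10^7) = 8251.5.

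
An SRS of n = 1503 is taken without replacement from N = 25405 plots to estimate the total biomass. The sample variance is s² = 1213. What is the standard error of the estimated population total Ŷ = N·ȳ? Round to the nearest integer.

Var(Ŷ) = N²·Var(ȳ) = N²·(1 − n/N)·s²/n.
f = 1503/25405 = 0.05916158; Var(ȳ) = 0.94083842·1213/1503 = 0.75930605.
Var(Ŷ) = 25405² · 0.75930605 = 4.9006677 × 10^8.
SE(Ŷ) = √(4.9006677 × 10^8) = 22137.

22137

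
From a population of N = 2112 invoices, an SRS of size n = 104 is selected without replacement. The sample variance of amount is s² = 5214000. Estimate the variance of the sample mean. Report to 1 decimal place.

Under SRS without replacement, Var(ȳ) = (1 − f)·s²/n with f = n/N = 104/2112 = 0.04924242.
Var(ȳ) = (1 − 0.04924242)·5214000/104 = 0.95075758·50134.615 = 47665.865.

47665.9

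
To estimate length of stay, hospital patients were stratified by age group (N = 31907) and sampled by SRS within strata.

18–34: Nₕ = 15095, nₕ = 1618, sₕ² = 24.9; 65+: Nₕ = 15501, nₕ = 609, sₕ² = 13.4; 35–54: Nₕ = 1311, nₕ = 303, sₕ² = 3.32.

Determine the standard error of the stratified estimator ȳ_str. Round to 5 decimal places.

Var(ȳ_str) = Σₕ Wₕ²(1 − fₕ)sₕ²/nₕ with Wₕ = Nₕ/N, N = 31907.
18–34: Wₕ = 0.47309368; term = 0.47309368²·(1 − 0.10718781)·24.9/1618 = 0.0030752132.
65+: Wₕ = 0.48581816; term = 0.48581816²·(1 − 0.03928779)·13.4/609 = 0.00498917.
35–54: Wₕ = 0.04108816; term = 0.04108816²·(1 − 0.23112128)·3.32/303 = 1.4222853 × 10^-5.
Sum = 0.0080786061.
SE = √(0.0080786061) = 0.08988.

0.08988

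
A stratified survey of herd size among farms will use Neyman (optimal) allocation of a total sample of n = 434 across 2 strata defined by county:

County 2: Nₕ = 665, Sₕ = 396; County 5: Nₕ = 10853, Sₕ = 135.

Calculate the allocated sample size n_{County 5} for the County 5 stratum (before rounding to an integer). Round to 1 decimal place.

367.9

Neyman allocation: nₕ = n·NₕSₕ / Σⱼ NⱼSⱼ.
Σ NⱼSⱼ = 665·396 + 10853·135 = 1.728495 × 10^6.
n_{County 5} = 434·10853·135 / (1.728495 × 10^6) = 367.9.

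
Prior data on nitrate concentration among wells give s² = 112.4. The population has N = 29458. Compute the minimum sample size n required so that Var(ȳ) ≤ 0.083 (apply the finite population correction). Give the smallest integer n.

1295

Without fpc, n₀ = s²/D = 112.4/0.083 = 1354.2169.
With fpc, (1 − n/N)·s²/n ≤ D requires n ≥ n₀/(1 + n₀/N) = 1354.2169/(1 + 1354.2169/29458) = 1294.6982.
Rounding up, n = 1295.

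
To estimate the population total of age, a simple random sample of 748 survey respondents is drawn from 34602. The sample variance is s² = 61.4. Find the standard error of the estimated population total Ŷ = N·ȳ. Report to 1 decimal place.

9805.9

Var(Ŷ) = N²·Var(ȳ) = N²·(1 − n/N)·s²/n.
f = 748/34602 = 0.02161725; Var(ȳ) = 0.97838275·61.4/748 = 0.080311098.
Var(Ŷ) = 34602² · 0.080311098 = 9.6156349 × 10^7.
SE(Ŷ) = √(9.6156349 × 10^7) = 9805.9.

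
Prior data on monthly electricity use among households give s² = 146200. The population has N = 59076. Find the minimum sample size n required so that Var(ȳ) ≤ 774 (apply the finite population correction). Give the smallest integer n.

189

Without fpc, n₀ = s²/D = 146200/774 = 188.8889.
With fpc, (1 − n/N)·s²/n ≤ D requires n ≥ n₀/(1 + n₀/N) = 188.8889/(1 + 188.8889/59076) = 188.2869.
Rounding up, n = 189.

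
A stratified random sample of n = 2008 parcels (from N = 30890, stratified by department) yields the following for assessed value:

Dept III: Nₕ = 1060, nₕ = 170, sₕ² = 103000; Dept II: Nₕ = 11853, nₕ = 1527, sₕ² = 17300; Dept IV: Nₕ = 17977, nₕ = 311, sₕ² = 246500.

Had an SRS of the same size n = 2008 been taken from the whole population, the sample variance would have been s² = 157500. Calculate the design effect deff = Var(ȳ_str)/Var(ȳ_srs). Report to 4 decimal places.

Var(ȳ_str) = Σ Wₕ²(1−fₕ)sₕ²/nₕ with Wₕ = Nₕ/30890:
  Dept III: (1060/30890)²·(1−170/1060)·103000/170 = 0.5990297
  Dept II: (11853/30890)²·(1−1527/11853)·17300/1527 = 1.453221
  Dept IV: (17977/30890)²·(1−311/17977)·246500/311 = 263.80083
  → Var(ȳ_str) = 265.85308.
Var(ȳ_srs) = (1 − 2008/30890)·157500/2008 = 73.337518.
deff = 265.85308 / 73.337518 = 3.6251.

3.6251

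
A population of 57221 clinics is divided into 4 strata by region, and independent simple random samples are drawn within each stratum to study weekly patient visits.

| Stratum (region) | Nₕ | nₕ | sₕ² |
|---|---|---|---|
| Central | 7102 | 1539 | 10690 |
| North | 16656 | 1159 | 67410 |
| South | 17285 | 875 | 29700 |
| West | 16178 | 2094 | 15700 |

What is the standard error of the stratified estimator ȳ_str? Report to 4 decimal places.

Var(ȳ_str) = Σₕ Wₕ²(1 − fₕ)sₕ²/nₕ with Wₕ = Nₕ/N, N = 57221.
Central: Wₕ = 0.12411527; term = 0.12411527²·(1 − 0.21669952)·10690/1539 = 0.083814262.
North: Wₕ = 0.29108195; term = 0.29108195²·(1 − 0.06958453)·67410/1159 = 4.5850951.
South: Wₕ = 0.30207441; term = 0.30207441²·(1 − 0.05062193)·29700/875 = 2.9404613.
West: Wₕ = 0.28272837; term = 0.28272837²·(1 − 0.12943504)·15700/2094 = 0.52175057.
Sum = 8.1311212.
SE = √(8.1311212) = 2.8515.

2.8515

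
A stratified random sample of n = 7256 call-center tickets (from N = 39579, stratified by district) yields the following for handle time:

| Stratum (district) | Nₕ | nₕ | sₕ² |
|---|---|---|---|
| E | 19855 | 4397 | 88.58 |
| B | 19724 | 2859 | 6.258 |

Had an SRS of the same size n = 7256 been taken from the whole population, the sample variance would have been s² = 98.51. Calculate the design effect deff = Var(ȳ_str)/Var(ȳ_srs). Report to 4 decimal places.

0.3979

Var(ȳ_str) = Σ Wₕ²(1−fₕ)sₕ²/nₕ with Wₕ = Nₕ/39579:
  E: (19855/39579)²·(1−4397/19855)·88.58/4397 = 0.0039470513
  B: (19724/39579)²·(1−2859/19724)·6.258/2859 = 4.6480748 × 10^-4
  → Var(ȳ_str) = 0.0044118588.
Var(ȳ_srs) = (1 − 7256/39579)·98.51/7256 = 0.011087404.
deff = 0.0044118588 / 0.011087404 = 0.3979.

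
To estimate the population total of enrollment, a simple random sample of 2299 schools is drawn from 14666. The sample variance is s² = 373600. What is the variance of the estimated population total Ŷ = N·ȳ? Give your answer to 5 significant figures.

Var(Ŷ) = N²·Var(ȳ) = N²·(1 − n/N)·s²/n.
f = 2299/14666 = 0.15675713; Var(ȳ) = 0.84324287·373600/2299 = 137.03155.
Var(Ŷ) = 14666² · 137.03155 = 2.9474329 × 10^10.

2.9474 × 10^10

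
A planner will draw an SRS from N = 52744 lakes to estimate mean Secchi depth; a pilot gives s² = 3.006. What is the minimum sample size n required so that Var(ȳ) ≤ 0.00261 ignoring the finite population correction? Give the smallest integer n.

Without fpc, n₀ = s²/D = 3.006/0.00261 = 1151.7241.
Rounding up, n = 1152.

1152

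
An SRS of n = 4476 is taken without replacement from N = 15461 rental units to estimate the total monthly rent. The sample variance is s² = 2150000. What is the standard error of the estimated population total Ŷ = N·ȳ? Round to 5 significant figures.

285620

Var(Ŷ) = N²·Var(ȳ) = N²·(1 − n/N)·s²/n.
f = 4476/15461 = 0.28950262; Var(ȳ) = 0.71049738·2150000/4476 = 341.28002.
Var(Ŷ) = 15461² · 341.28002 = 8.1580436 × 10^10.
SE(Ŷ) = √(8.1580436 × 10^10) = 285620.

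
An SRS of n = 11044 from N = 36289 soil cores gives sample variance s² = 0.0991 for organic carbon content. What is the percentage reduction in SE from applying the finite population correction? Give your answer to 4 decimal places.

16.5934

f = n/N = 11044/36289 = 0.30433465.
SE_no-fpc = √(s²/n) = 0.0029955297; SE_fpc = √((1−f)s²/n) = 0.0024984681.
Ratio = √(1−f) = 0.83406556. Reduction = 100·(1 − 0.83406556) = 16.5934%.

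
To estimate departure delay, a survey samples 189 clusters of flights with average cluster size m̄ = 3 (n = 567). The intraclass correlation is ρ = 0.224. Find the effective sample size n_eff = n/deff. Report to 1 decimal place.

391.6

deff = 1 + (3 − 1)·0.224 = 1 + 0.448 = 1.448.
n_eff = 567 / 1.448 = 391.6.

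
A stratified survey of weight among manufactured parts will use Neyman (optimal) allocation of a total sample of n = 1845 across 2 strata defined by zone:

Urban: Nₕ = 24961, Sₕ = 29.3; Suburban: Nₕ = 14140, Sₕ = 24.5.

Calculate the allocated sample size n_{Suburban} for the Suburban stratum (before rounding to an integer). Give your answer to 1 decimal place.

Neyman allocation: nₕ = n·NₕSₕ / Σⱼ NⱼSⱼ.
Σ NⱼSⱼ = 24961·29.3 + 14140·24.5 = 1.0777873 × 10^6.
n_{Suburban} = 1845·14140·24.5 / (1.0777873 × 10^6) = 593.0.

593.0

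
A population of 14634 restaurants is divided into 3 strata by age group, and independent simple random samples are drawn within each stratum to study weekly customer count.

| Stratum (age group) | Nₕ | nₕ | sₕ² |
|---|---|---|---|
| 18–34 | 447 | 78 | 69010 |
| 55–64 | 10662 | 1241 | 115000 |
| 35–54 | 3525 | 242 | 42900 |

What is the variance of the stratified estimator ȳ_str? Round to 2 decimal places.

53.73

Var(ȳ_str) = Σₕ Wₕ²(1 − fₕ)sₕ²/nₕ with Wₕ = Nₕ/N, N = 14634.
18–34: Wₕ = 0.03054531; term = 0.03054531²·(1 − 0.17449664)·69010/78 = 0.68143622.
55–64: Wₕ = 0.72857729; term = 0.72857729²·(1 − 0.11639467)·115000/1241 = 43.464595.
35–54: Wₕ = 0.24087741; term = 0.24087741²·(1 − 0.06865248)·42900/242 = 9.5795659.
Sum = 53.725597.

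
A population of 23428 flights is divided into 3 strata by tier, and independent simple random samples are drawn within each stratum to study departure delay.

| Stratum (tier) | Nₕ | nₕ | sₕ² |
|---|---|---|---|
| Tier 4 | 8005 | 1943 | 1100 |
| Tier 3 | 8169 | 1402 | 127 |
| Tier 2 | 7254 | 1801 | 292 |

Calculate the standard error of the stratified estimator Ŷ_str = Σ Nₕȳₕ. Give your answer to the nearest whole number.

6236

Var(Ŷ_str) = Σₕ Nₕ²(1 − fₕ)sₕ²/nₕ.
Tier 4: 8005²·(1 − 1943/8005)·1100/1943 = 2.7472435 × 10^7.
Tier 3: 8169²·(1 − 1402/8169)·127/1402 = 5.0074979 × 10^6.
Tier 2: 7254²·(1 − 1801/7254)·292/1801 = 6.4133093 × 10^6.
Sum = 3.8893242 × 10^7.
SE = √(3.8893242 × 10^7) = 6236.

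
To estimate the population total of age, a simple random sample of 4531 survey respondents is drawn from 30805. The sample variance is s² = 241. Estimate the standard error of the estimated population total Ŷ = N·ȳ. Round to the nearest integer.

6561

Var(Ŷ) = N²·Var(ȳ) = N²·(1 − n/N)·s²/n.
f = 4531/30805 = 0.14708651; Var(ȳ) = 0.85291349·241/4531 = 0.045365736.
Var(Ŷ) = 30805² · 0.045365736 = 4.3049726 × 10^7.
SE(Ŷ) = √(4.3049726 × 10^7) = 6561.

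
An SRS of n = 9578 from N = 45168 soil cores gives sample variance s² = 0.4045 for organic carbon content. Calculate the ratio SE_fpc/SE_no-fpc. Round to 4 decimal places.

0.8877

f = n/N = 9578/45168 = 0.21205278.
SE_no-fpc = √(s²/n) = 0.0064986305; SE_fpc = √((1−f)s²/n) = 0.0057685998.
Ratio = √(1−f) = 0.88766391.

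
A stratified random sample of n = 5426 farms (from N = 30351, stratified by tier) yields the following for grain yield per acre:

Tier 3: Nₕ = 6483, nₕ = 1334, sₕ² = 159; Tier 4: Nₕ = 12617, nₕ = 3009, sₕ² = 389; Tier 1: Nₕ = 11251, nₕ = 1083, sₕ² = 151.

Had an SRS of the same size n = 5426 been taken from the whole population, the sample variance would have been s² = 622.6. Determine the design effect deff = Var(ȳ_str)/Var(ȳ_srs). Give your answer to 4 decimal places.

Var(ȳ_str) = Σ Wₕ²(1−fₕ)sₕ²/nₕ with Wₕ = Nₕ/30351:
  Tier 3: (6483/30351)²·(1−1334/6483)·159/1334 = 0.0043191093
  Tier 4: (12617/30351)²·(1−3009/12617)·389/3009 = 0.017012593
  Tier 1: (11251/30351)²·(1−1083/11251)·151/1083 = 0.017315265
  → Var(ȳ_str) = 0.038646967.
Var(ȳ_srs) = (1 − 5426/30351)·622.6/5426 = 0.094230499.
deff = 0.038646967 / 0.094230499 = 0.4101.

0.4101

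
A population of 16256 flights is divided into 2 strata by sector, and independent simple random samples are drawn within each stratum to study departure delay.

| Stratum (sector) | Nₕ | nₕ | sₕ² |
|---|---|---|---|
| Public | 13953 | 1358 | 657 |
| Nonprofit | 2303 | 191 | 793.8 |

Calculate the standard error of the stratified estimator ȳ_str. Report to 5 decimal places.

Var(ȳ_str) = Σₕ Wₕ²(1 − fₕ)sₕ²/nₕ with Wₕ = Nₕ/N, N = 16256.
Public: Wₕ = 0.85832923; term = 0.85832923²·(1 − 0.09732674)·657/1358 = 0.32173921.
Nonprofit: Wₕ = 0.14167077; term = 0.14167077²·(1 − 0.08293530)·793.8/191 = 0.076495907.
Sum = 0.39823512.
SE = √(0.39823512) = 0.63106.

0.63106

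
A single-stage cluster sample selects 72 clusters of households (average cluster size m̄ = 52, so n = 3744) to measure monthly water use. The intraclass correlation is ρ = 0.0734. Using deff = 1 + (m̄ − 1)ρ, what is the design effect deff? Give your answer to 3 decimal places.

4.743

deff = 1 + (52 − 1)·0.0734 = 1 + 3.7434 = 4.7434.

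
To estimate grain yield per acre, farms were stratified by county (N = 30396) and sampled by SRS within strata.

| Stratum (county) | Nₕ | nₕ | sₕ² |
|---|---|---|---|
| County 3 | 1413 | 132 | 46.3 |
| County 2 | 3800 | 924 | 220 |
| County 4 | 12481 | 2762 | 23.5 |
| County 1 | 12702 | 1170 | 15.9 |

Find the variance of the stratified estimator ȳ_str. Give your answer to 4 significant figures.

Var(ȳ_str) = Σₕ Wₕ²(1 − fₕ)sₕ²/nₕ with Wₕ = Nₕ/N, N = 30396.
County 3: Wₕ = 0.04648638; term = 0.04648638²·(1 − 0.09341826)·46.3/132 = 6.8717204 × 10^-4.
County 2: Wₕ = 0.12501645; term = 0.12501645²·(1 − 0.24315789)·220/924 = 0.0028163739.
County 4: Wₕ = 0.41061324; term = 0.41061324²·(1 − 0.22129637)·23.5/2762 = 0.0011170749.
County 1: Wₕ = 0.41788393; term = 0.41788393²·(1 − 0.09211148)·15.9/1170 = 0.0021545428.
Sum = 0.0067751636.

0.006775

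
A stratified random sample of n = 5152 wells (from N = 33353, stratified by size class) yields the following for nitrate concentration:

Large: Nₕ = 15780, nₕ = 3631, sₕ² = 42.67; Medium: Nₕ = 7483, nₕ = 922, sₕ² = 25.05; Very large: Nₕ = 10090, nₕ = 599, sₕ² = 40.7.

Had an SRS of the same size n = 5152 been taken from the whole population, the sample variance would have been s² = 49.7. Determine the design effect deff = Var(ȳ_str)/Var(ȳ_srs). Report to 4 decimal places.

Var(ȳ_str) = Σ Wₕ²(1−fₕ)sₕ²/nₕ with Wₕ = Nₕ/33353:
  Large: (15780/33353)²·(1−3631/15780)·42.67/3631 = 0.0020252289
  Medium: (7483/33353)²·(1−922/7483)·25.05/922 = 0.0011990928
  Very large: (10090/33353)²·(1−599/10090)·40.7/599 = 0.0058492599
  → Var(ȳ_str) = 0.0090735816.
Var(ȳ_srs) = (1 − 5152/33353)·49.7/5152 = 0.0081566183.
deff = 0.0090735816 / 0.0081566183 = 1.1124.

1.1124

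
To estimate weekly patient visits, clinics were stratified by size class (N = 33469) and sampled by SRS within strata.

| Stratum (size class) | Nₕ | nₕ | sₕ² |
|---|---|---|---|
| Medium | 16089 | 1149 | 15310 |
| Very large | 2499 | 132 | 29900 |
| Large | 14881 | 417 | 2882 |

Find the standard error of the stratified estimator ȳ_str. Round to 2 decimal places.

Var(ȳ_str) = Σₕ Wₕ²(1 − fₕ)sₕ²/nₕ with Wₕ = Nₕ/N, N = 33469.
Medium: Wₕ = 0.48071350; term = 0.48071350²·(1 − 0.07141525)·15310/1149 = 2.8592316.
Very large: Wₕ = 0.07466611; term = 0.07466611²·(1 − 0.05282113)·29900/132 = 1.1961243.
Large: Wₕ = 0.44462039; term = 0.44462039²·(1 − 0.02802231)·2882/417 = 1.3279844.
Sum = 5.3833403.
SE = √(5.3833403) = 2.32.

2.32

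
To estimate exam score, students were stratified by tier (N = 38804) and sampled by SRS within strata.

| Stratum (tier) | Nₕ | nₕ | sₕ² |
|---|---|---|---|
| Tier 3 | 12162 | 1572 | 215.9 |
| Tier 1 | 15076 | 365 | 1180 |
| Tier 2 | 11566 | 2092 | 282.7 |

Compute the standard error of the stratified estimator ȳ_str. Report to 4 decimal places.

0.7055

Var(ȳ_str) = Σₕ Wₕ²(1 − fₕ)sₕ²/nₕ with Wₕ = Nₕ/N, N = 38804.
Tier 3: Wₕ = 0.31342130; term = 0.31342130²·(1 − 0.12925506)·215.9/1572 = 0.011747571.
Tier 1: Wₕ = 0.38851665; term = 0.38851665²·(1 − 0.02421067)·1180/365 = 0.47617268.
Tier 2: Wₕ = 0.29806206; term = 0.29806206²·(1 − 0.18087498)·282.7/2092 = 0.0098339434.
Sum = 0.49775419.
SE = √(0.49775419) = 0.7055.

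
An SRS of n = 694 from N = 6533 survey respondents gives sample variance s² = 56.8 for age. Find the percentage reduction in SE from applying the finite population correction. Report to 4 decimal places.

f = n/N = 694/6533 = 0.10622991.
SE_no-fpc = √(s²/n) = 0.28608457; SE_fpc = √((1−f)s²/n) = 0.27046268.
Ratio = √(1−f) = 0.94539415. Reduction = 100·(1 − 0.94539415) = 5.4606%.

5.4606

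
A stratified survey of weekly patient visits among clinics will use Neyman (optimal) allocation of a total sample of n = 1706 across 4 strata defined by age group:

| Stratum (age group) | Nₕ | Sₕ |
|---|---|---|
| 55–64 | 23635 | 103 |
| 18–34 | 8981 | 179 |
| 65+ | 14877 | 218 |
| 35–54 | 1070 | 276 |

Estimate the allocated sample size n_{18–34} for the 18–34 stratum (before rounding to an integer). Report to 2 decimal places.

Neyman allocation: nₕ = n·NₕSₕ / Σⱼ NⱼSⱼ.
Σ NⱼSⱼ = 23635·103 + 8981·179 + 14877·218 + 1070·276 = 7.58051 × 10^6.
n_{18–34} = 1706·8981·179 / (7.58051 × 10^6) = 361.79.

361.79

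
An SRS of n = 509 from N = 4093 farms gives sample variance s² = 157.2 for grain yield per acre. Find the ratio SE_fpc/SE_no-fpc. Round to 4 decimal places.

f = n/N = 509/4093 = 0.12435866.
SE_no-fpc = √(s²/n) = 0.55573453; SE_fpc = √((1−f)s²/n) = 0.52003253.
Ratio = √(1−f) = 0.93575709.

0.9358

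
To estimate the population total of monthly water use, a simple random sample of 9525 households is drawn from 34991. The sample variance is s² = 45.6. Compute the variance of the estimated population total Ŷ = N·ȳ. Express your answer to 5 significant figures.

4.2660 × 10^6

Var(Ŷ) = N²·Var(ȳ) = N²·(1 − n/N)·s²/n.
f = 9525/34991 = 0.27221285; Var(ȳ) = 0.72778715·45.6/9525 = 0.0034842093.
Var(Ŷ) = 34991² · 0.0034842093 = 4.2659616 × 10^6.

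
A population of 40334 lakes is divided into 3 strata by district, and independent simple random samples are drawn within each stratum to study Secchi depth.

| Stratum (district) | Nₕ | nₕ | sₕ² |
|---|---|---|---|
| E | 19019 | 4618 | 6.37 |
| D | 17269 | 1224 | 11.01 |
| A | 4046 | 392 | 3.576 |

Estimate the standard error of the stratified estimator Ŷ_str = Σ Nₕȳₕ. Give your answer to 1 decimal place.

Var(Ŷ_str) = Σₕ Nₕ²(1 − fₕ)sₕ²/nₕ.
E: 19019²·(1 − 4618/19019)·6.37/4618 = 377803.37.
D: 17269²·(1 − 1224/17269)·11.01/1224 = 2.4923717 × 10^6.
A: 4046²·(1 − 392/4046)·3.576/392 = 134867.05.
Sum = 3.0050421 × 10^6.
SE = √(3.0050421 × 10^6) = 1733.5.

1733.5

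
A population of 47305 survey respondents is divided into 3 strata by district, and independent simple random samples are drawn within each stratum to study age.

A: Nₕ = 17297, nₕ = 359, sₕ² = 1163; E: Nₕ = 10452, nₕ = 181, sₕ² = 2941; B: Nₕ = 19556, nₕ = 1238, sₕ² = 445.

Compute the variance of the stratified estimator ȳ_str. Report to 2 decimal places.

1.26

Var(ȳ_str) = Σₕ Wₕ²(1 − fₕ)sₕ²/nₕ with Wₕ = Nₕ/N, N = 47305.
A: Wₕ = 0.36564845; term = 0.36564845²·(1 − 0.02075504)·1163/359 = 0.42413497.
E: Wₕ = 0.22094916; term = 0.22094916²·(1 − 0.01731726)·2941/181 = 0.77949707.
B: Wₕ = 0.41340239; term = 0.41340239²·(1 − 0.06330538)·445/1238 = 0.057541788.
Sum = 1.2611738.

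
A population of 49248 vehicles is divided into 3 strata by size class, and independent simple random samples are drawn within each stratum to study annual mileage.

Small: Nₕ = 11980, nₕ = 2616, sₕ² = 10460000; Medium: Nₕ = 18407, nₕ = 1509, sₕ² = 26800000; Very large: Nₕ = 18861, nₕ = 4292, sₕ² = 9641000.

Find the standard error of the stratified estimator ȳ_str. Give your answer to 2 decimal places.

Var(ȳ_str) = Σₕ Wₕ²(1 − fₕ)sₕ²/nₕ with Wₕ = Nₕ/N, N = 49248.
Small: Wₕ = 0.24325861; term = 0.24325861²·(1 − 0.21836394)·10460000/2616 = 184.94175.
Medium: Wₕ = 0.37376137; term = 0.37376137²·(1 − 0.08197968)·26800000/1509 = 2277.6484.
Very large: Wₕ = 0.38298002; term = 0.38298002²·(1 − 0.22755951)·9641000/4292 = 254.49522.
Sum = 2717.0854.
SE = √(2717.0854) = 52.13.

52.13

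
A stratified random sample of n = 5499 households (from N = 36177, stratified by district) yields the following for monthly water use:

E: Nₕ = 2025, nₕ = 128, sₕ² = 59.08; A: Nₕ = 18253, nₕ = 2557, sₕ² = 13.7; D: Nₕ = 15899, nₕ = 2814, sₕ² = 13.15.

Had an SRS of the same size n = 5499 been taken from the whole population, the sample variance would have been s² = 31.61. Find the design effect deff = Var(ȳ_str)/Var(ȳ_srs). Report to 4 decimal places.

0.6709

Var(ȳ_str) = Σ Wₕ²(1−fₕ)sₕ²/nₕ with Wₕ = Nₕ/36177:
  E: (2025/36177)²·(1−128/2025)·59.08/128 = 0.0013547457
  A: (18253/36177)²·(1−2557/18253)·13.7/2557 = 0.0011728649
  D: (15899/36177)²·(1−2814/15899)·13.15/2814 = 7.4281403 × 10^-4
  → Var(ȳ_str) = 0.0032704246.
Var(ȳ_srs) = (1 − 5499/36177)·31.61/5499 = 0.0048745583.
deff = 0.0032704246 / 0.0048745583 = 0.6709.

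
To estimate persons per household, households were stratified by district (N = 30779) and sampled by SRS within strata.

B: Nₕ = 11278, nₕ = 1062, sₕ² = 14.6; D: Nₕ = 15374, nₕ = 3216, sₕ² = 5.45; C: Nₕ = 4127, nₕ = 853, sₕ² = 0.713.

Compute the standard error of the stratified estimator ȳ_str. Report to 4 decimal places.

Var(ȳ_str) = Σₕ Wₕ²(1 − fₕ)sₕ²/nₕ with Wₕ = Nₕ/N, N = 30779.
B: Wₕ = 0.36641866; term = 0.36641866²·(1 − 0.09416563)·14.6/1062 = 0.0016719847.
D: Wₕ = 0.49949641; term = 0.49949641²·(1 − 0.20918434)·5.45/3216 = 3.3436473 × 10^-4.
C: Wₕ = 0.13408493; term = 0.13408493²·(1 − 0.20668767)·0.713/853 = 1.1921877 × 10^-5.
Sum = 0.0020182713.
SE = √(0.0020182713) = 0.0449.

0.0449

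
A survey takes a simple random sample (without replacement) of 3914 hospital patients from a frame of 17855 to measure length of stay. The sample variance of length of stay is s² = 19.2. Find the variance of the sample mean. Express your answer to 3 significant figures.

Under SRS without replacement, Var(ȳ) = (1 − f)·s²/n with f = n/N = 3914/17855 = 0.21921031.
Var(ȳ) = (1 − 0.21921031)·19.2/3914 = 0.78078969·0.0049054676 = 0.0038301385.

0.00383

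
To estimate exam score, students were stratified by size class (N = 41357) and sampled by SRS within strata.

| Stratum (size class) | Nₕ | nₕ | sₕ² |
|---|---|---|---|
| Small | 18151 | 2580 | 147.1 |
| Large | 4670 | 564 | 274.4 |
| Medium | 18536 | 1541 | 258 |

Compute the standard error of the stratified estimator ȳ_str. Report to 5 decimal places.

Var(ȳ_str) = Σₕ Wₕ²(1 − fₕ)sₕ²/nₕ with Wₕ = Nₕ/N, N = 41357.
Small: Wₕ = 0.43888580; term = 0.43888580²·(1 − 0.14214093)·147.1/2580 = 0.0094213247.
Large: Wₕ = 0.11291922; term = 0.11291922²·(1 − 0.12077088)·274.4/564 = 0.0054543471.
Medium: Wₕ = 0.44819499; term = 0.44819499²·(1 − 0.08313552)·258/1541 = 0.03083587.
Sum = 0.045711542.
SE = √(0.045711542) = 0.21380.

0.21380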